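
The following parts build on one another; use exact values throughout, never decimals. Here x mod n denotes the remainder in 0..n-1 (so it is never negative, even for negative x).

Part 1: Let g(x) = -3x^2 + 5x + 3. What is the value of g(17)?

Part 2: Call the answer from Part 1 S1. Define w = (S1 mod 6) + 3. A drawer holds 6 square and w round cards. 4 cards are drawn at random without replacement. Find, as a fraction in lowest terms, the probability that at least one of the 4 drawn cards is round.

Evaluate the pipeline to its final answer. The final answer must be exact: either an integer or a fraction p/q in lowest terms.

Part 1: -3*(17)^2 + 5*(17)^1 + 3 = (-867) + (85) + (3) = -779; answer -779
Part 2: S1 = -779; w = 4; total draws C(10,4) = 210; complement C(6,4) = 15; favorable 210 - 15 = 195; P = 13/14; answer 13/14

13/14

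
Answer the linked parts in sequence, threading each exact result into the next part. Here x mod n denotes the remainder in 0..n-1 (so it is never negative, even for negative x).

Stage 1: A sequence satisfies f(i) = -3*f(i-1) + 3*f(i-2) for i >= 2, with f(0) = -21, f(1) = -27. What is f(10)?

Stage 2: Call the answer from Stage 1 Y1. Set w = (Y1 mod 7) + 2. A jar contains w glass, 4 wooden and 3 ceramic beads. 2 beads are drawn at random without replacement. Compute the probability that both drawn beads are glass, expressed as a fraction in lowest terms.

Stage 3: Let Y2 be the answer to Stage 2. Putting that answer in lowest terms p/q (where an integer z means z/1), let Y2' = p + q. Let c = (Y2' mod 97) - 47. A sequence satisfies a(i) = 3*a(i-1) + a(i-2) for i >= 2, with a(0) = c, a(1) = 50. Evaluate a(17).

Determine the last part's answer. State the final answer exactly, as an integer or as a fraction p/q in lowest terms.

Stage 1: f(2) = -3*(-27) + 3*(-21) = 18; iterating: f(2)=18, f(3)=-135, f(4)=459, f(5)=-1782, f(6)=6723, f(7)=-25515, f(8)=96714, f(9)=-366687, f(10)=1390203; answer 1390203
Stage 2: Y1 = 1390203; w = 5; total draws C(12,2) = 66; favorable C(5,2) = 10; P = 5/33; answer 5/33
Stage 3: Y2 = 5/33; threaded value p + q = 38; c = -9; a(2) = 3*(50) + 1*(-9) = 141; iterating: a(2)=141, a(3)=473, a(4)=1560, a(5)=5153, a(6)=17019, a(7)=56210, a(8)=185649, a(9)=613157, a(10)=2025120, a(11)=6688517, a(12)=22090671, a(13)=72960530, a(14)=240972261, a(15)=795877313, a(16)=2628604200, a(17)=8681689913; answer 8681689913

8681689913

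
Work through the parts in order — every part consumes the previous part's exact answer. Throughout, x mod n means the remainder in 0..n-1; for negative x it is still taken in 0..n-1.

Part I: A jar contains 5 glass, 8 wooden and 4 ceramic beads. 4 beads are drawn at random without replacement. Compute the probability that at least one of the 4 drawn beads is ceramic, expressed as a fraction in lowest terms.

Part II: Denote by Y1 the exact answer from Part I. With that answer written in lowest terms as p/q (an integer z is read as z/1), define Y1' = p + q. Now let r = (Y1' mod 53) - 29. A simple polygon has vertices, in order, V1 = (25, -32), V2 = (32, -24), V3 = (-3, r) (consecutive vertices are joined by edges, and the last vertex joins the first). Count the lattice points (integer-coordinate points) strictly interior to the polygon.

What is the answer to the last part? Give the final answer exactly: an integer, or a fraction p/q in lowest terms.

171

Part I: total draws C(17,4) = 2380; complement C(13,4) = 715; favorable 2380 - 715 = 1665; P = 333/476; answer 333/476
Part II: Y1 = 333/476; threaded value p + q = 809; r = -15; cross terms: (25*-24 - 32*-32)=424, (32*-15 - -3*-24)=-552, (-3*-32 - 25*-15)=471; twice the area = |343| = 343; area = 343/2; boundary points = 1 + 1 + 1 = 3; strictly interior points = area - boundary/2 + 1 = 171; answer 171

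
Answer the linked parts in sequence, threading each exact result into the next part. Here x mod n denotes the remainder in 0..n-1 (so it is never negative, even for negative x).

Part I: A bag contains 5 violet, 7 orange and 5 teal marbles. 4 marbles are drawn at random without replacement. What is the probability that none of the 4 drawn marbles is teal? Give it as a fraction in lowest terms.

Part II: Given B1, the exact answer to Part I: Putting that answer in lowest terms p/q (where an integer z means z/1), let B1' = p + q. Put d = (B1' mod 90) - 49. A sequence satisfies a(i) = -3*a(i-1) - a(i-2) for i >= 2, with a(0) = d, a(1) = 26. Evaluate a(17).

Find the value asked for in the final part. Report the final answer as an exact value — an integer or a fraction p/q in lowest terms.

Part I: total draws C(17,4) = 2380; favorable C(12,4) = 495; P = 99/476; answer 99/476
Part II: B1 = 99/476; threaded value p + q = 575; d = -14; a(2) = -3*(26) - 1*(-14) = -64; iterating: a(2)=-64, a(3)=166, a(4)=-434, a(5)=1136, a(6)=-2974, a(7)=7786, a(8)=-20384, a(9)=53366, a(10)=-139714, a(11)=365776, a(12)=-957614, a(13)=2507066, a(14)=-6563584, a(15)=17183686, a(16)=-44987474, a(17)=117778736; answer 117778736

117778736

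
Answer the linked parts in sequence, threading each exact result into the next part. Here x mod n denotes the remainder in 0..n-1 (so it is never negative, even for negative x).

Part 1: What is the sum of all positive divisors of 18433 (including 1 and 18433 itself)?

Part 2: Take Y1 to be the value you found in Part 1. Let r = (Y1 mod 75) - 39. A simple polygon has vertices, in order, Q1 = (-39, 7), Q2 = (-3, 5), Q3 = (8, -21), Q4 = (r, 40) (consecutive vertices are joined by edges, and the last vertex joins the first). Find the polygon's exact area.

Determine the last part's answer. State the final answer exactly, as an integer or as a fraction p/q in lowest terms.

2289/2

Part 1: 18433 is prime, so its only divisors are 1 and 18433; sigma = 1 + 18433 = 18434; answer 18434
Part 2: Y1 = 18434; r = 20; cross terms: (-39*5 - -3*7)=-174, (-3*-21 - 8*5)=23, (8*40 - 20*-21)=740, (20*7 - -39*40)=1700; twice the area = |2289| = 2289; area = 2289/2; answer 2289/2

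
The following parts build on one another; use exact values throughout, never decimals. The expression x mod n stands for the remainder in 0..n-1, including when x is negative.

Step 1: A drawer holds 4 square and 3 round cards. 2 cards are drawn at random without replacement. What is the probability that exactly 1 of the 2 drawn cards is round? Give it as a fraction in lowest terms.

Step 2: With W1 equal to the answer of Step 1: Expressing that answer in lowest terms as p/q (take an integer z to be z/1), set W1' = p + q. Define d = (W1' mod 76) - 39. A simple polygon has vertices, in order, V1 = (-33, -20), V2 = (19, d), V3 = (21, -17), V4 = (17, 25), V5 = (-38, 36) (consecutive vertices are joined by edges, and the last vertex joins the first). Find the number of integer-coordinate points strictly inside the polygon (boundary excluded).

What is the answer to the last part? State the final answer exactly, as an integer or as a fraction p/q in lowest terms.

Step 1: total draws C(7,2) = 21; favorable C(3,1)*C(4,1) = 12; P = 4/7; answer 4/7
Step 2: W1 = 4/7; threaded value p + q = 11; d = -28; cross terms: (-33*-28 - 19*-20)=1304, (19*-17 - 21*-28)=265, (21*25 - 17*-17)=814, (17*36 - -38*25)=1562, (-38*-20 - -33*36)=1948; twice the area = |5893| = 5893; area = 5893/2; boundary points = 4 + 1 + 2 + 11 + 1 = 19; strictly interior points = area - boundary/2 + 1 = 2938; answer 2938

2938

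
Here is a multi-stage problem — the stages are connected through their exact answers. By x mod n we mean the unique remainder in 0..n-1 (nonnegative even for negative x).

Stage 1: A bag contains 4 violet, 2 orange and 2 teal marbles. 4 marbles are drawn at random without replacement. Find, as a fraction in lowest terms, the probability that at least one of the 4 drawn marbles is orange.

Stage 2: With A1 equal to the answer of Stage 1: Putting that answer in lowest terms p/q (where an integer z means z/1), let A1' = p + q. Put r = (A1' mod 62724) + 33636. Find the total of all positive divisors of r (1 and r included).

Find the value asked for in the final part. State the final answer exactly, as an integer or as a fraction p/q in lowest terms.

34524

Stage 1: total draws C(8,4) = 70; complement C(6,4) = 15; favorable 70 - 15 = 55; P = 11/14; answer 11/14
Stage 2: A1 = 11/14; threaded value p + q = 25; r = 33661; 33661 = 41 * 821; sigma = (1 + 41) * (1 + 821) = 42 * 822 = 34524; answer 34524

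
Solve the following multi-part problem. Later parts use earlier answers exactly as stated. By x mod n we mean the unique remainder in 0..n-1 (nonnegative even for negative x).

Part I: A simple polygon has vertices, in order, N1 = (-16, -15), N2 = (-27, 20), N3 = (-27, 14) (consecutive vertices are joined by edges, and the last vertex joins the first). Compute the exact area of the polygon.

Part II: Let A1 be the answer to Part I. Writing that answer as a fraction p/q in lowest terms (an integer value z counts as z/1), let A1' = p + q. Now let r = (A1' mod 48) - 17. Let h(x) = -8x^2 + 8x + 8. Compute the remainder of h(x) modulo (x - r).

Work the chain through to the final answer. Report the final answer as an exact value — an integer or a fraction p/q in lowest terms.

-2168

Part I: cross terms: (-16*20 - -27*-15)=-725, (-27*14 - -27*20)=162, (-27*-15 - -16*14)=629; twice the area = |66| = 66; area = 33; answer 33
Part II: A1 = 33; threaded value p + q = 34; r = 17; remainder = value at the root: -8*(17)^2 + 8*(17)^1 + 8 = (-2312) + (136) + (8) = -2168; answer -2168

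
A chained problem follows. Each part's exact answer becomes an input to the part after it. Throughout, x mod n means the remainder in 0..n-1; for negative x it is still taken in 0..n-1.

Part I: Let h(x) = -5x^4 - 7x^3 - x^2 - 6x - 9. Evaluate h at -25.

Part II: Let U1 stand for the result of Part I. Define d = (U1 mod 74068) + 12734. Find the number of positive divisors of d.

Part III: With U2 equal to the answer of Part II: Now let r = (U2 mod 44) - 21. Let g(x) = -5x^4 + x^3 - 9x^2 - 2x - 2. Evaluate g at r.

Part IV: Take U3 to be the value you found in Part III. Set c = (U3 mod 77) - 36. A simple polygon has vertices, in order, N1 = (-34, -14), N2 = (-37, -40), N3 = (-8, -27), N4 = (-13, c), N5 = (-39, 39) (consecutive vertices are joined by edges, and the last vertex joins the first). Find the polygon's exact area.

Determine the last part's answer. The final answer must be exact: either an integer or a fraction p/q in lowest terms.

3651/2

Part I: -5*(-25)^4 - 7*(-25)^3 - 1*(-25)^2 - 6*(-25)^1 - 9 = (-1953125) + (109375) + (-625) + (150) + (-9) = -1844234; answer -1844234
Part II: U1 = -1844234; d = 20200; 20200 = 2^3 * 5^2 * 101; number of divisors = (3+1) * (2+1) * (1+1) = 24; answer 24
Part III: U2 = 24; r = 3; -5*(3)^4 + 1*(3)^3 - 9*(3)^2 - 2*(3)^1 - 2 = (-405) + (27) + (-81) + (-6) + (-2) = -467; answer -467
Part IV: U3 = -467; c = 36; cross terms: (-34*-40 - -37*-14)=842, (-37*-27 - -8*-40)=679, (-8*36 - -13*-27)=-639, (-13*39 - -39*36)=897, (-39*-14 - -34*39)=1872; twice the area = |3651| = 3651; area = 3651/2; answer 3651/2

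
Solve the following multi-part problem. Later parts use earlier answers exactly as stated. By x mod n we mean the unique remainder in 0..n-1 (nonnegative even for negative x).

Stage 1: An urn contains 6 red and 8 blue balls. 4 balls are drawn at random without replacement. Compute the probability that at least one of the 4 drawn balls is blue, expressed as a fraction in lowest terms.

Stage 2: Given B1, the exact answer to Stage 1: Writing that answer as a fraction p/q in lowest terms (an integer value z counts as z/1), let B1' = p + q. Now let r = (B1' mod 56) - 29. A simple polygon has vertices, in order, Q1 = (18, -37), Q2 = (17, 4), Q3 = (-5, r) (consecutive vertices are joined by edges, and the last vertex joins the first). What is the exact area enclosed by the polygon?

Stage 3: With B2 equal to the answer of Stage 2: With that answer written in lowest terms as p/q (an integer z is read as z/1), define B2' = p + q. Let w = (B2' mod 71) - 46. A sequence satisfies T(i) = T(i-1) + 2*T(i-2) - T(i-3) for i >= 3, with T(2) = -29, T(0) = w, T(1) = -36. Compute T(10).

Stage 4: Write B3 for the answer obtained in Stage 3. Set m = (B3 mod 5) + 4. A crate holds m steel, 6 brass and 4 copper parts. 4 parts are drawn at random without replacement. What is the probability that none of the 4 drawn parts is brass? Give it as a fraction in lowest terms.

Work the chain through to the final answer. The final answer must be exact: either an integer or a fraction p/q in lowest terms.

Stage 1: total draws C(14,4) = 1001; complement C(6,4) = 15; favorable 1001 - 15 = 986; P = 986/1001; answer 986/1001
Stage 2: B1 = 986/1001; threaded value p + q = 1987; r = -2; cross terms: (18*4 - 17*-37)=701, (17*-2 - -5*4)=-14, (-5*-37 - 18*-2)=221; twice the area = |908| = 908; area = 454; answer 454
Stage 3: B2 = 454; threaded value p + q = 455; w = -17; T(3) = 1*(-29) + 2*(-36) - 1*(-17) = -84; iterating: T(3)=-84, T(4)=-106, T(5)=-245, T(6)=-373, T(7)=-757, T(8)=-1258, T(9)=-2399, T(10)=-4158; answer -4158
Stage 4: B3 = -4158; m = 6; total draws C(16,4) = 1820; favorable C(10,4) = 210; P = 3/26; answer 3/26

3/26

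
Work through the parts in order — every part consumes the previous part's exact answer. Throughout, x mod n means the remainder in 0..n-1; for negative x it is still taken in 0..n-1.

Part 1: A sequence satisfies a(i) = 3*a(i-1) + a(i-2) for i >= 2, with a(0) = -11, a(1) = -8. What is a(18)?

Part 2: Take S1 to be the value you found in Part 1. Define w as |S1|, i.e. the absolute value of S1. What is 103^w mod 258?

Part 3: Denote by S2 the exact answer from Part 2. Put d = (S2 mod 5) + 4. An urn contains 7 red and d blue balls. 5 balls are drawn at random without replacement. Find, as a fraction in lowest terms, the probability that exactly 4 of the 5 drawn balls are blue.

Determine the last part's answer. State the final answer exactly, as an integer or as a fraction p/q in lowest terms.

Part 1: a(2) = 3*(-8) + 1*(-11) = -35; iterating: a(2)=-35, a(3)=-113, a(4)=-374, a(5)=-1235, a(6)=-4079, a(7)=-13472, a(8)=-44495, a(9)=-146957, a(10)=-485366, a(11)=-1603055, a(12)=-5294531, a(13)=-17486648, a(14)=-57754475, a(15)=-190750073, a(16)=-630004694, a(17)=-2080764155, a(18)=-6872297159; answer -6872297159
Part 2: S1 = -6872297159; w = 6872297159; squarings mod 258: 103^1=103, 103^2=31, 103^4=187, 103^8=139, 103^16=229, 103^32=67, 103^64=103, 103^128=31, 103^256=187, 103^512=139, 103^1024=229, 103^2048=67, 103^4096=103, 103^8192=31, 103^16384=187, 103^32768=139, 103^65536=229, 103^131072=67, 103^262144=103, 103^524288=31, 103^1048576=187, 103^2097152=139, 103^4194304=229, 103^8388608=67, 103^16777216=103, 103^33554432=31, 103^67108864=187, 103^134217728=139, 103^268435456=229, 103^536870912=67, 103^1073741824=103, 103^2147483648=31, 103^4294967296=187; 103^6872297159 = 103^1 * 103^2 * 103^4 * 103^64 * 103^128 * 103^512 * 103^1024 * 103^2048 * 103^8192 * 103^16384 * 103^32768 * 103^131072 * 103^262144 * 103^524288 * 103^1048576 * 103^8388608 * 103^16777216 * 103^134217728 * 103^268435456 * 103^2147483648 * 103^4294967296 = 49 (mod 258); answer 49
Part 3: S2 = 49; d = 8; total draws C(15,5) = 3003; favorable C(8,4)*C(7,1) = 490; P = 70/429; answer 70/429

70/429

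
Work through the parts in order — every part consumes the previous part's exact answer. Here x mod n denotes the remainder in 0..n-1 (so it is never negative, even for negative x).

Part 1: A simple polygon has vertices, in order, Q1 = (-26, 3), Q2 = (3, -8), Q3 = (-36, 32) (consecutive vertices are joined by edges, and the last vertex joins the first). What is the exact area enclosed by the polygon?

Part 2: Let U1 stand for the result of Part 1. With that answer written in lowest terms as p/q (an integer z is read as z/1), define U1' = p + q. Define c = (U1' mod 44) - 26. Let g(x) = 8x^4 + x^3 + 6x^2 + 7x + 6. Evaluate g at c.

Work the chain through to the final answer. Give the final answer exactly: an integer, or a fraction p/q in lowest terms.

756

Part 1: cross terms: (-26*-8 - 3*3)=199, (3*32 - -36*-8)=-192, (-36*3 - -26*32)=724; twice the area = |731| = 731; area = 731/2; answer 731/2
Part 2: U1 = 731/2; threaded value p + q = 733; c = 3; 8*(3)^4 + 1*(3)^3 + 6*(3)^2 + 7*(3)^1 + 6 = (648) + (27) + (54) + (21) + (6) = 756; answer 756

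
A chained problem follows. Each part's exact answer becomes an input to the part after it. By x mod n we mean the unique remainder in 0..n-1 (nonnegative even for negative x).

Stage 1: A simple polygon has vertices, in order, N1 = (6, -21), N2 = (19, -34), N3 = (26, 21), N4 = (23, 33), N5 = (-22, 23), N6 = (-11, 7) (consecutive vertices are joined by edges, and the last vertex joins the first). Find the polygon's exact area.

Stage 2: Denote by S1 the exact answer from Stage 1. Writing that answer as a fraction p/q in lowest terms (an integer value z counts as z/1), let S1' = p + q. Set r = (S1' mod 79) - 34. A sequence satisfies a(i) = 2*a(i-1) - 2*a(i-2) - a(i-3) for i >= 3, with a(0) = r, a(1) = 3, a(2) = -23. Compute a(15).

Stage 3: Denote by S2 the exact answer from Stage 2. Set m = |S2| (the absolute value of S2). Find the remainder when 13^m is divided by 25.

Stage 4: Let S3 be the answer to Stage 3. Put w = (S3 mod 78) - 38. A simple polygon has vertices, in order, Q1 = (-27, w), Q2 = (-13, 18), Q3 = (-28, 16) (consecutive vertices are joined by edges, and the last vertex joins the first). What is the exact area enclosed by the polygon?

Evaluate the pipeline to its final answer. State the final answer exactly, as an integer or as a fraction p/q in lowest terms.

527/2

Stage 1: cross terms: (6*-34 - 19*-21)=195, (19*21 - 26*-34)=1283, (26*33 - 23*21)=375, (23*23 - -22*33)=1255, (-22*7 - -11*23)=99, (-11*-21 - 6*7)=189; twice the area = |3396| = 3396; area = 1698; answer 1698
Stage 2: S1 = 1698; threaded value p + q = 1699; r = 6; a(3) = 2*(-23) - 2*(3) - 1*(6) = -58; iterating: a(3)=-58, a(4)=-73, a(5)=-7, a(6)=190, a(7)=467, a(8)=561, a(9)=-2, a(10)=-1593, a(11)=-3743, a(12)=-4298, a(13)=483, a(14)=13305, a(15)=29942; answer 29942
Stage 3: S2 = 29942; m = 29942; squarings mod 25: 13^1=13, 13^2=19, 13^4=11, 13^8=21, 13^16=16, 13^32=6, 13^64=11, 13^128=21, 13^256=16, 13^512=6, 13^1024=11, 13^2048=21, 13^4096=16, 13^8192=6, 13^16384=11; 13^29942 = 13^2 * 13^4 * 13^16 * 13^32 * 13^64 * 13^128 * 13^1024 * 13^4096 * 13^8192 * 13^16384 = 19 (mod 25); answer 19
Stage 4: S3 = 19; w = -19; cross terms: (-27*18 - -13*-19)=-733, (-13*16 - -28*18)=296, (-28*-19 - -27*16)=964; twice the area = |527| = 527; area = 527/2; answer 527/2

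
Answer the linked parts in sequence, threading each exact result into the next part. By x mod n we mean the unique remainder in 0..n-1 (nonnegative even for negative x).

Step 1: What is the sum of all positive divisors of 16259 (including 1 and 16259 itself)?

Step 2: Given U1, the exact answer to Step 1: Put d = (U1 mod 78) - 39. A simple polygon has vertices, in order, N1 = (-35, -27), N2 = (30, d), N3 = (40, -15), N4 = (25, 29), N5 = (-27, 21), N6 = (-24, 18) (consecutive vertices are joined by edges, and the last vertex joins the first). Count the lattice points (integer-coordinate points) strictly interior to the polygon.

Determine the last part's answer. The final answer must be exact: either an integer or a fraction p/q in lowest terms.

2803

Step 1: 16259 = 71 * 229; sigma = (1 + 71) * (1 + 229) = 72 * 230 = 16560; answer 16560
Step 2: U1 = 16560; d = -15; cross terms: (-35*-15 - 30*-27)=1335, (30*-15 - 40*-15)=150, (40*29 - 25*-15)=1535, (25*21 - -27*29)=1308, (-27*18 - -24*21)=18, (-24*-27 - -35*18)=1278; twice the area = |5624| = 5624; area = 2812; boundary points = 1 + 10 + 1 + 4 + 3 + 1 = 20; strictly interior points = area - boundary/2 + 1 = 2803; answer 2803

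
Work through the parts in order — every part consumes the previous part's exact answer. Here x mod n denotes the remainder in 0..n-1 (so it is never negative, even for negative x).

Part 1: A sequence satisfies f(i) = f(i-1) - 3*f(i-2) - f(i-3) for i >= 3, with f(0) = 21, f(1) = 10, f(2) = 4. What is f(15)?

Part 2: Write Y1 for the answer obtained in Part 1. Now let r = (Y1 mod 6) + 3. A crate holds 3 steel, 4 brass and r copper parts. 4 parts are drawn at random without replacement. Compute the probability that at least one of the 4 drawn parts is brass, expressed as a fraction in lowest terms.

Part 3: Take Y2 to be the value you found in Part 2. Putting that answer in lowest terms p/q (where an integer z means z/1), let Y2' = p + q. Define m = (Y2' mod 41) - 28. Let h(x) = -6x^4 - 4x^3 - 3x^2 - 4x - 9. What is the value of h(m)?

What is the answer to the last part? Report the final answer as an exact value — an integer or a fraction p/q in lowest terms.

Part 1: f(3) = 1*(4) - 3*(10) - 1*(21) = -47; iterating: f(3)=-47, f(4)=-69, f(5)=68, f(6)=322, f(7)=187, f(8)=-847, f(9)=-1730, f(10)=624, f(11)=6661, f(12)=6519, f(13)=-14088, f(14)=-40306, f(15)=-4561; answer -4561
Part 2: Y1 = -4561; r = 8; total draws C(15,4) = 1365; complement C(11,4) = 330; favorable 1365 - 330 = 1035; P = 69/91; answer 69/91
Part 3: Y2 = 69/91; threaded value p + q = 160; m = 9; -6*(9)^4 - 4*(9)^3 - 3*(9)^2 - 4*(9)^1 - 9 = (-39366) + (-2916) + (-243) + (-36) + (-9) = -42570; answer -42570

-42570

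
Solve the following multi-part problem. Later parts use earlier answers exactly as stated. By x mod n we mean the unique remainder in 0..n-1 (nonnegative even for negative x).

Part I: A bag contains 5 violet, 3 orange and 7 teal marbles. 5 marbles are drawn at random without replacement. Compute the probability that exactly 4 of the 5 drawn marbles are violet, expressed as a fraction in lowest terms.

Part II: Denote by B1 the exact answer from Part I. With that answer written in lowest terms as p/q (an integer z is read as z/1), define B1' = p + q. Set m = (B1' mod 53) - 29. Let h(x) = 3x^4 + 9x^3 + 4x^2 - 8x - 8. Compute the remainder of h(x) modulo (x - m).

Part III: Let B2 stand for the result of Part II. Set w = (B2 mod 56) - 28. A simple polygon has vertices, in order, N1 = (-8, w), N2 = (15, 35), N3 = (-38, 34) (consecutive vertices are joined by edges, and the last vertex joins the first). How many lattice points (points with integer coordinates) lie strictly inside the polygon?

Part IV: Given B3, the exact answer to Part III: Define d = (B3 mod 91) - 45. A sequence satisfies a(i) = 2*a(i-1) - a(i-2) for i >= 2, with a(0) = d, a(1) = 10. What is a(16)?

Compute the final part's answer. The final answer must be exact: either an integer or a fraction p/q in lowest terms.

-440

Part I: total draws C(15,5) = 3003; favorable C(5,4)*C(10,1) = 50; P = 50/3003; answer 50/3003
Part II: B1 = 50/3003; threaded value p + q = 3053; m = 3; remainder = value at the root: 3*(3)^4 + 9*(3)^3 + 4*(3)^2 - 8*(3)^1 - 8 = (243) + (243) + (36) + (-24) + (-8) = 490; answer 490
Part III: B2 = 490; w = 14; cross terms: (-8*35 - 15*14)=-490, (15*34 - -38*35)=1840, (-38*14 - -8*34)=-260; twice the area = |1090| = 1090; area = 545; boundary points = 1 + 1 + 10 = 12; strictly interior points = area - boundary/2 + 1 = 540; answer 540
Part IV: B3 = 540; d = 40; a(2) = 2*(10) - 1*(40) = -20; iterating: a(2)=-20, a(3)=-50, a(4)=-80, a(5)=-110, a(6)=-140, a(7)=-170, a(8)=-200, a(9)=-230, a(10)=-260, a(11)=-290, a(12)=-320, a(13)=-350, a(14)=-380, a(15)=-410, a(16)=-440; answer -440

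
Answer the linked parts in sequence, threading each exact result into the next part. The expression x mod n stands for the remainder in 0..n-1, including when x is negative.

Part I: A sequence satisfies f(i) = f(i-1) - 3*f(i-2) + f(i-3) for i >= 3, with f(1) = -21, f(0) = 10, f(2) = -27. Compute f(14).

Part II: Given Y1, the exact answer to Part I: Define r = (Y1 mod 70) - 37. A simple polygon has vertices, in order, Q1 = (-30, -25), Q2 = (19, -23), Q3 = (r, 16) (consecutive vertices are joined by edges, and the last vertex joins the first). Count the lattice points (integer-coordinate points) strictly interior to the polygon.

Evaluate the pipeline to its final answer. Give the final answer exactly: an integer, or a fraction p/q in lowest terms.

Part I: f(3) = 1*(-27) - 3*(-21) + 1*(10) = 46; iterating: f(3)=46, f(4)=106, f(5)=-59, f(6)=-331, f(7)=-48, f(8)=886, f(9)=699, f(10)=-2007, f(11)=-3218, f(12)=3502, f(13)=11149, f(14)=-2575; answer -2575
Part II: Y1 = -2575; r = -22; cross terms: (-30*-23 - 19*-25)=1165, (19*16 - -22*-23)=-202, (-22*-25 - -30*16)=1030; twice the area = |1993| = 1993; area = 1993/2; boundary points = 1 + 1 + 1 = 3; strictly interior points = area - boundary/2 + 1 = 996; answer 996

996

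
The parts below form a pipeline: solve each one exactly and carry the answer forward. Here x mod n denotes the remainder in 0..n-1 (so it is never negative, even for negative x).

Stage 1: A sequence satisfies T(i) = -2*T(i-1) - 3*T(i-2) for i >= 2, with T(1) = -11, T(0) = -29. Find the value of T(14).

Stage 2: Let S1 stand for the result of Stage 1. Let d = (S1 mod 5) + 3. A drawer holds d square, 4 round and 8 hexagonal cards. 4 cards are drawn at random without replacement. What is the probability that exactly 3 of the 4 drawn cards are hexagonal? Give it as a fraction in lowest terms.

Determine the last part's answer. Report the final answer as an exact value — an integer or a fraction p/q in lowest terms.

16/65

Stage 1: T(2) = -2*(-11) - 3*(-29) = 109; iterating: T(2)=109, T(3)=-185, T(4)=43, T(5)=469, T(6)=-1067, T(7)=727, T(8)=1747, T(9)=-5675, T(10)=6109, T(11)=4807, T(12)=-27941, T(13)=41461, T(14)=901; answer 901
Stage 2: S1 = 901; d = 4; total draws C(16,4) = 1820; favorable C(8,3)*C(8,1) = 448; P = 16/65; answer 16/65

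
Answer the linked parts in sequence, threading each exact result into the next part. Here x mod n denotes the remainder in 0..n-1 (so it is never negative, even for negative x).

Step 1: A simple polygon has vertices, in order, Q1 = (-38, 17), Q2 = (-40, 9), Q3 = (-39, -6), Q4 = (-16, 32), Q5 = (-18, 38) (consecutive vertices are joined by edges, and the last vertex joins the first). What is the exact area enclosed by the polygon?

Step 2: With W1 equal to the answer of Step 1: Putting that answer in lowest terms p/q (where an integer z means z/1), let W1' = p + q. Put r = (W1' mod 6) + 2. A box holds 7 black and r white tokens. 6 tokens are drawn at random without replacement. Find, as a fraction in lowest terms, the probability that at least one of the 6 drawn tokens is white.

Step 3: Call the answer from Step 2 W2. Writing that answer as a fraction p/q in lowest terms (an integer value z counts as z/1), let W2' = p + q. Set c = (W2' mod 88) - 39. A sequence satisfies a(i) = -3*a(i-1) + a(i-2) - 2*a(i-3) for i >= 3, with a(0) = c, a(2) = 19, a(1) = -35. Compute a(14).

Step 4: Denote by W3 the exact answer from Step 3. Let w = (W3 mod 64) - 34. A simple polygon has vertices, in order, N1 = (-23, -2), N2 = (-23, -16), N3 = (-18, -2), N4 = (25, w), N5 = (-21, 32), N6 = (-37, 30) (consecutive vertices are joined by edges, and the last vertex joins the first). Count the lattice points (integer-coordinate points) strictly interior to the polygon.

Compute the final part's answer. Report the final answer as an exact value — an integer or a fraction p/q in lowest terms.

Step 1: cross terms: (-38*9 - -40*17)=338, (-40*-6 - -39*9)=591, (-39*32 - -16*-6)=-1344, (-16*38 - -18*32)=-32, (-18*17 - -38*38)=1138; twice the area = |691| = 691; area = 691/2; answer 691/2
Step 2: W1 = 691/2; threaded value p + q = 693; r = 5; total draws C(12,6) = 924; complement C(7,6) = 7; favorable 924 - 7 = 917; P = 131/132; answer 131/132
Step 3: W2 = 131/132; threaded value p + q = 263; c = 48; a(3) = -3*(19) + 1*(-35) - 2*(48) = -188; iterating: a(3)=-188, a(4)=653, a(5)=-2185, a(6)=7584, a(7)=-26243, a(8)=90683, a(9)=-313460, a(10)=1083549, a(11)=-3745473, a(12)=12946888, a(13)=-44753235, a(14)=154697539; answer 154697539
Step 4: W3 = 154697539; w = -31; cross terms: (-23*-16 - -23*-2)=322, (-23*-2 - -18*-16)=-242, (-18*-31 - 25*-2)=608, (25*32 - -21*-31)=149, (-21*30 - -37*32)=554, (-37*-2 - -23*30)=764; twice the area = |2155| = 2155; area = 2155/2; boundary points = 14 + 1 + 1 + 1 + 2 + 2 = 21; strictly interior points = area - boundary/2 + 1 = 1068; answer 1068

1068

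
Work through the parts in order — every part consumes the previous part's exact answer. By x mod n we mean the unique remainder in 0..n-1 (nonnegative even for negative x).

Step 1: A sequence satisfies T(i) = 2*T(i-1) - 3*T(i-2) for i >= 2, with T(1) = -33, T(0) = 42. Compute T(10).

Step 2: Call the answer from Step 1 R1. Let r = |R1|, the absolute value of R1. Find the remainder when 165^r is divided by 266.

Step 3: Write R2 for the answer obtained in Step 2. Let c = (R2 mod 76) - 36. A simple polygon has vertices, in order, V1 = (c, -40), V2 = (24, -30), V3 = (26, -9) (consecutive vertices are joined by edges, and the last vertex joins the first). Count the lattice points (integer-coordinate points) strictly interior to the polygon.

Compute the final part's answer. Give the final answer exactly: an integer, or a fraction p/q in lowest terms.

Step 1: T(2) = 2*(-33) - 3*(42) = -192; iterating: T(2)=-192, T(3)=-285, T(4)=6, T(5)=867, T(6)=1716, T(7)=831, T(8)=-3486, T(9)=-9465, T(10)=-8472; answer -8472
Step 2: R1 = -8472; r = 8472; squarings mod 266: 165^1=165, 165^2=93, 165^4=137, 165^8=149, 165^16=123, 165^32=233, 165^64=25, 165^128=93, 165^256=137, 165^512=149, 165^1024=123, 165^2048=233, 165^4096=25, 165^8192=93; 165^8472 = 165^8 * 165^16 * 165^256 * 165^8192 = 197 (mod 266); answer 197
Step 3: R2 = 197; c = 9; cross terms: (9*-30 - 24*-40)=690, (24*-9 - 26*-30)=564, (26*-40 - 9*-9)=-959; twice the area = |295| = 295; area = 295/2; boundary points = 5 + 1 + 1 = 7; strictly interior points = area - boundary/2 + 1 = 145; answer 145

145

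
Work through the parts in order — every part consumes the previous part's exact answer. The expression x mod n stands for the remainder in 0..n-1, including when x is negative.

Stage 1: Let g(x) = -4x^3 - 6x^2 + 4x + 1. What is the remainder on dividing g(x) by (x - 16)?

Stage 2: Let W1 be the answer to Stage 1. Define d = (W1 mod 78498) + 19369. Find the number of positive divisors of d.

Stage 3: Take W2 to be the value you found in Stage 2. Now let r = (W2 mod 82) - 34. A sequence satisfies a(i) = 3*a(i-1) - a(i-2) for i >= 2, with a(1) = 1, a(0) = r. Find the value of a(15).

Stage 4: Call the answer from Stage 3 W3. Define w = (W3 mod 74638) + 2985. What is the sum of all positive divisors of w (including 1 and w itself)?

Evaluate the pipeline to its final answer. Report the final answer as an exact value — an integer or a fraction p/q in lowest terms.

Stage 1: remainder = value at the root: -4*(16)^3 - 6*(16)^2 + 4*(16)^1 + 1 = (-16384) + (-1536) + (64) + (1) = -17855; answer -17855
Stage 2: W1 = -17855; d = 80012; 80012 = 2^2 * 83 * 241; number of divisors = (2+1) * (1+1) * (1+1) = 12; answer 12
Stage 3: W2 = 12; r = -22; a(2) = 3*(1) - 1*(-22) = 25; iterating: a(2)=25, a(3)=74, a(4)=197, a(5)=517, a(6)=1354, a(7)=3545, a(8)=9281, a(9)=24298, a(10)=63613, a(11)=166541, a(12)=436010, a(13)=1141489, a(14)=2988457, a(15)=7823882; answer 7823882
Stage 4: W3 = 7823882; w = 64515; 64515 = 3 * 5 * 11 * 17 * 23; sigma = (1 + 3) * (1 + 5) * (1 + 11) * (1 + 17) * (1 + 23) = 4 * 6 * 12 * 18 * 24 = 124416; answer 124416

124416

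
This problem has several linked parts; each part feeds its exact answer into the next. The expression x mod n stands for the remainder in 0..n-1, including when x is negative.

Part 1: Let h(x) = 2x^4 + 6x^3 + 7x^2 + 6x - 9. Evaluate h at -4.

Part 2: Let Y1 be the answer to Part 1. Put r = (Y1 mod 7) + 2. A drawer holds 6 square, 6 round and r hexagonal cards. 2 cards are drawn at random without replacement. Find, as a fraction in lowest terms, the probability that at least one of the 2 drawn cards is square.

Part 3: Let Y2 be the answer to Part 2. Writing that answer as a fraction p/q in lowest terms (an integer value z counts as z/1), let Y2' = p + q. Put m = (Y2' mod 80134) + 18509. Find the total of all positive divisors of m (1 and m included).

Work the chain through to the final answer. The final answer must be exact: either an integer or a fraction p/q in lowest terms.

19260

Part 1: 2*(-4)^4 + 6*(-4)^3 + 7*(-4)^2 + 6*(-4)^1 - 9 = (512) + (-384) + (112) + (-24) + (-9) = 207; answer 207
Part 2: Y1 = 207; r = 6; total draws C(18,2) = 153; complement C(12,2) = 66; favorable 153 - 66 = 87; P = 29/51; answer 29/51
Part 3: Y2 = 29/51; threaded value p + q = 80; m = 18589; 18589 = 29 * 641; sigma = (1 + 29) * (1 + 641) = 30 * 642 = 19260; answer 19260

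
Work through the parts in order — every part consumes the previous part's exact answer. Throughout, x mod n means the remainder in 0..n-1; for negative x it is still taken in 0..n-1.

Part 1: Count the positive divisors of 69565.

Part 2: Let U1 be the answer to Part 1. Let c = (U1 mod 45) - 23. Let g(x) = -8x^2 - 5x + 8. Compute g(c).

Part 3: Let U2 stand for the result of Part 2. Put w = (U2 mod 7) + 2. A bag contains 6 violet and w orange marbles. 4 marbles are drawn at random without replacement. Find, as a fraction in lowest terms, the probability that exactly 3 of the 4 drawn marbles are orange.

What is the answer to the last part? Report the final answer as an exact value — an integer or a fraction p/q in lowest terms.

1/21

Part 1: 69565 = 5 * 13913; number of divisors = (1+1) * (1+1) = 4; answer 4
Part 2: U1 = 4; c = -19; -8*(-19)^2 - 5*(-19)^1 + 8 = (-2888) + (95) + (8) = -2785; answer -2785
Part 3: U2 = -2785; w = 3; total draws C(9,4) = 126; favorable C(3,3)*C(6,1) = 6; P = 1/21; answer 1/21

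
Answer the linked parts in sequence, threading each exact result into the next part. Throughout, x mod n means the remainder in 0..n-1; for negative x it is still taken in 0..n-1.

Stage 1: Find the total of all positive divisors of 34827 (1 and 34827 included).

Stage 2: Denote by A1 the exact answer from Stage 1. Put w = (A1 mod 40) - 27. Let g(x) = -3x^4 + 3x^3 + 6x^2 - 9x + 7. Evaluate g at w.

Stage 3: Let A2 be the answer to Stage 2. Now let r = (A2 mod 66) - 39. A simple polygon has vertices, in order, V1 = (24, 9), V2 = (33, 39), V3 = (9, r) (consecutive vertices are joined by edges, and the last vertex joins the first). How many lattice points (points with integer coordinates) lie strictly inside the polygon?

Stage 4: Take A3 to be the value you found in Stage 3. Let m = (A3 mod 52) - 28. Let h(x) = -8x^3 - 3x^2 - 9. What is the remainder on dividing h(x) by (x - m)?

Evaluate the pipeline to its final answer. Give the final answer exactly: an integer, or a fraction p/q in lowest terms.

Stage 1: 34827 = 3 * 13 * 19 * 47; sigma = (1 + 3) * (1 + 13) * (1 + 19) * (1 + 47) = 4 * 14 * 20 * 48 = 53760; answer 53760
Stage 2: A1 = 53760; w = -27; -3*(-27)^4 + 3*(-27)^3 + 6*(-27)^2 - 9*(-27)^1 + 7 = (-1594323) + (-59049) + (4374) + (243) + (7) = -1648748; answer -1648748
Stage 3: A2 = -1648748; r = 25; cross terms: (24*39 - 33*9)=639, (33*25 - 9*39)=474, (9*9 - 24*25)=-519; twice the area = |594| = 594; area = 297; boundary points = 3 + 2 + 1 = 6; strictly interior points = area - boundary/2 + 1 = 295; answer 295
Stage 4: A3 = 295; m = 7; remainder = value at the root: -8*(7)^3 - 3*(7)^2 - 9 = (-2744) + (-147) + (-9) = -2900; answer -2900

-2900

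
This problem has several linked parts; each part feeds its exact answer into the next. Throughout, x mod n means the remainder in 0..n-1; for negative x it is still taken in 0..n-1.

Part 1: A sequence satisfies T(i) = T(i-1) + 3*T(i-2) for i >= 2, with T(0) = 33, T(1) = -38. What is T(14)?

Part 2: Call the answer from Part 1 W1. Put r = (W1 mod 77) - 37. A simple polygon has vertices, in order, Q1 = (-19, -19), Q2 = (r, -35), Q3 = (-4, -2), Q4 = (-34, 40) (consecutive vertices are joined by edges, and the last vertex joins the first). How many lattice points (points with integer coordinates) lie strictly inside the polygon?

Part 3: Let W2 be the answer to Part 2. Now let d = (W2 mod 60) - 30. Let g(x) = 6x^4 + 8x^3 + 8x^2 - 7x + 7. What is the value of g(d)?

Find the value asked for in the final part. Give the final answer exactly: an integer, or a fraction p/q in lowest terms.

Part 1: T(2) = 1*(-38) + 3*(33) = 61; iterating: T(2)=61, T(3)=-53, T(4)=130, T(5)=-29, T(6)=361, T(7)=274, T(8)=1357, T(9)=2179, T(10)=6250, T(11)=12787, T(12)=31537, T(13)=69898, T(14)=164509; answer 164509
Part 2: W1 = 164509; r = 0; cross terms: (-19*-35 - 0*-19)=665, (0*-2 - -4*-35)=-140, (-4*40 - -34*-2)=-228, (-34*-19 - -19*40)=1406; twice the area = |1703| = 1703; area = 1703/2; boundary points = 1 + 1 + 6 + 1 = 9; strictly interior points = area - boundary/2 + 1 = 848; answer 848
Part 3: W2 = 848; d = -22; 6*(-22)^4 + 8*(-22)^3 + 8*(-22)^2 - 7*(-22)^1 + 7 = (1405536) + (-85184) + (3872) + (154) + (7) = 1324385; answer 1324385

1324385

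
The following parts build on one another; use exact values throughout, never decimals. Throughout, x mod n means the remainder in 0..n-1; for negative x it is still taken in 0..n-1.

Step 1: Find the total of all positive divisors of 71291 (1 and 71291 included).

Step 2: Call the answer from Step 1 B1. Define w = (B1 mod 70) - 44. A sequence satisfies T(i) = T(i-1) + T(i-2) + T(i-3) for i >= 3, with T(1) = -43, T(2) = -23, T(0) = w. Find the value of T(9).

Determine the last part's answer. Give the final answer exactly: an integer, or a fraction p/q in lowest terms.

-3323

Step 1: 71291 = 11 * 6481; sigma = (1 + 11) * (1 + 6481) = 12 * 6482 = 77784; answer 77784
Step 2: B1 = 77784; w = -30; T(3) = 1*(-23) + 1*(-43) + 1*(-30) = -96; iterating: T(3)=-96, T(4)=-162, T(5)=-281, T(6)=-539, T(7)=-982, T(8)=-1802, T(9)=-3323; answer -3323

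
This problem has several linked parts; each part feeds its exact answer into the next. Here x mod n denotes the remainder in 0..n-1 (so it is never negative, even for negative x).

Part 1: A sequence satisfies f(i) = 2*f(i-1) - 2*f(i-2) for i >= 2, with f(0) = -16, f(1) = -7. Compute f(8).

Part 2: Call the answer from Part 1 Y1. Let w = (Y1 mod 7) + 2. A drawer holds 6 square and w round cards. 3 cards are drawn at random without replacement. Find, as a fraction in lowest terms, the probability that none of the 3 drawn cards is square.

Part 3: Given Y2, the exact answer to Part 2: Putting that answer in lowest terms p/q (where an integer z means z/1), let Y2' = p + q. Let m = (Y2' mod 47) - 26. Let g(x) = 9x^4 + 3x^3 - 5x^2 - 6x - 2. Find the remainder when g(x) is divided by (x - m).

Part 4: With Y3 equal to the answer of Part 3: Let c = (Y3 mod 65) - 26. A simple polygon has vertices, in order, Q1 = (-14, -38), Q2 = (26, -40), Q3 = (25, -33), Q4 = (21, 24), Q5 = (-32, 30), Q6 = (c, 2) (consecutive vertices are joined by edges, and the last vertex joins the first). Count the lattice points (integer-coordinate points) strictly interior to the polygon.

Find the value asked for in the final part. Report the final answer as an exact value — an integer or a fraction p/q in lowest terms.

3052

Part 1: f(2) = 2*(-7) - 2*(-16) = 18; iterating: f(2)=18, f(3)=50, f(4)=64, f(5)=28, f(6)=-72, f(7)=-200, f(8)=-256; answer -256
Part 2: Y1 = -256; w = 5; total draws C(11,3) = 165; favorable C(5,3) = 10; P = 2/33; answer 2/33
Part 3: Y2 = 2/33; threaded value p + q = 35; m = 9; remainder = value at the root: 9*(9)^4 + 3*(9)^3 - 5*(9)^2 - 6*(9)^1 - 2 = (59049) + (2187) + (-405) + (-54) + (-2) = 60775; answer 60775
Part 4: Y3 = 60775; c = -26; cross terms: (-14*-40 - 26*-38)=1548, (26*-33 - 25*-40)=142, (25*24 - 21*-33)=1293, (21*30 - -32*24)=1398, (-32*2 - -26*30)=716, (-26*-38 - -14*2)=1016; twice the area = |6113| = 6113; area = 6113/2; boundary points = 2 + 1 + 1 + 1 + 2 + 4 = 11; strictly interior points = area - boundary/2 + 1 = 3052; answer 3052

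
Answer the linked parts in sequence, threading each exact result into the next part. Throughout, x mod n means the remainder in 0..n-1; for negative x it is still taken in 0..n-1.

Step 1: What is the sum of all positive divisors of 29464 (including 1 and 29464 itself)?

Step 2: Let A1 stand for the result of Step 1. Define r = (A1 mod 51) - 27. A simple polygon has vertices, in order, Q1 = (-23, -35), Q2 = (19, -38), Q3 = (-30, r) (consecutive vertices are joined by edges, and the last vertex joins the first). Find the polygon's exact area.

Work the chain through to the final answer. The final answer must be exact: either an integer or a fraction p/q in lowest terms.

1197/2

Step 1: 29464 = 2^3 * 29 * 127; sigma = (1 + 2 + 4 + 8) * (1 + 29) * (1 + 127) = 15 * 30 * 128 = 57600; answer 57600
Step 2: A1 = 57600; r = -6; cross terms: (-23*-38 - 19*-35)=1539, (19*-6 - -30*-38)=-1254, (-30*-35 - -23*-6)=912; twice the area = |1197| = 1197; area = 1197/2; answer 1197/2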